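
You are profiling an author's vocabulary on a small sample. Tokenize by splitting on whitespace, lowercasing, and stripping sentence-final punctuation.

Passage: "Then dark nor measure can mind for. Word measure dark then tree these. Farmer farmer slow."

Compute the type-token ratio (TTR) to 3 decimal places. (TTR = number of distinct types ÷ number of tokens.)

0.750

N = 16 tokens, V = 12 types.
TTR = V / N = 12 / 16 = 0.750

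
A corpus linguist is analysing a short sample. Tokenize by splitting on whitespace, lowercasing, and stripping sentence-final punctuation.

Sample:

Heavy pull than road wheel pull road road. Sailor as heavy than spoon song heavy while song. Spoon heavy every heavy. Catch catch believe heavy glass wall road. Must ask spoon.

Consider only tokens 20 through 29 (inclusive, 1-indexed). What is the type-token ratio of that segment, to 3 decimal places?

Segment tokens 20–29: every, heavy, catch, catch, believe, heavy, glass, wall, road, must
Segment N = 10, segment V = 8.
TTR = 8 / 10 = 0.800

0.800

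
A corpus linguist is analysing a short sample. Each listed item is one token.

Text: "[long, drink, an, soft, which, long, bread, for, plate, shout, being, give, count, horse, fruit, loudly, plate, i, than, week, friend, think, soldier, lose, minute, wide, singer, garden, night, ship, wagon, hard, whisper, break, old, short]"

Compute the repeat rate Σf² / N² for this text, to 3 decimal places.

Frequencies: long:2, plate:2, drink:1, an:1, soft:1, which:1, bread:1, for:1, shout:1, being:1, give:1, count:1, horse:1, fruit:1, loudly:1, i:1, than:1, week:1, friend:1, think:1, … (14 more, each freq 1)
Σf² = 40; N² = 1296
Repeat rate = 40 / 1296 = 0.031

0.031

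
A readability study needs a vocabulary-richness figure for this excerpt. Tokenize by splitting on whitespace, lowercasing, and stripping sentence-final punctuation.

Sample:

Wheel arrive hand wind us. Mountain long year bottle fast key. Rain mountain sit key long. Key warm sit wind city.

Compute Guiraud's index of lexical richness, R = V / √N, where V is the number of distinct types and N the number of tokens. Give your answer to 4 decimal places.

3.2733

N = 21, V = 15.
√N = 4.582576
R = 15 / 4.582576 = 3.2733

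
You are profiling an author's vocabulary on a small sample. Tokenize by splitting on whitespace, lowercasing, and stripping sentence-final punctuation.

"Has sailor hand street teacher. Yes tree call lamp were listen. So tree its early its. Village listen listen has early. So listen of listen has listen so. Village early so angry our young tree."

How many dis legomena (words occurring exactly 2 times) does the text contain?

Frequencies: listen:6, so:4, has:3, tree:3, early:3, its:2, village:2, sailor:1, hand:1, street:1, teacher:1, yes:1, call:1, lamp:1, were:1, of:1, angry:1, our:1, young:1
Words with frequency 2: its, village

2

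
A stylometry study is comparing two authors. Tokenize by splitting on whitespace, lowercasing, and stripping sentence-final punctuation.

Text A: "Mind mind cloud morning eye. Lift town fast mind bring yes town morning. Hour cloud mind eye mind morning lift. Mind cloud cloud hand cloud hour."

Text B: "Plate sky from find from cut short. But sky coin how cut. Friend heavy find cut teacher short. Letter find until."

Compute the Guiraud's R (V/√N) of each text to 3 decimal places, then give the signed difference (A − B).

-0.898

A: V=11, N=26, R=2.157
B: V=14, N=21, R=3.055
Difference = 2.157 − 3.055 = -0.898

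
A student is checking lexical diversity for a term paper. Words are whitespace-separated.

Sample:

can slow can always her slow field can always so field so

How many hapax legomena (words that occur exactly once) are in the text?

1

Frequencies: can:3, slow:2, always:2, field:2, so:2, her:1
Hapax (freq=1): her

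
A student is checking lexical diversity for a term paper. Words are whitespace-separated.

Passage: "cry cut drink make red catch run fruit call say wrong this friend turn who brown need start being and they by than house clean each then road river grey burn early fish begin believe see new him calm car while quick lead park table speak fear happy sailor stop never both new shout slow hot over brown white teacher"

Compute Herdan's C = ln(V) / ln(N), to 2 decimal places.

N = 60, V = 58.
ln(V) = 4.060443, ln(N) = 4.094345
C = 4.060443 / 4.094345 = 0.99

0.99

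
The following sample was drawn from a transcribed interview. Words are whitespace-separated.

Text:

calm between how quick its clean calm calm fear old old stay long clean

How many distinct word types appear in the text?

Distinct types: {between, calm, clean, fear, how, its, long, old, quick, stay}
V = 10

10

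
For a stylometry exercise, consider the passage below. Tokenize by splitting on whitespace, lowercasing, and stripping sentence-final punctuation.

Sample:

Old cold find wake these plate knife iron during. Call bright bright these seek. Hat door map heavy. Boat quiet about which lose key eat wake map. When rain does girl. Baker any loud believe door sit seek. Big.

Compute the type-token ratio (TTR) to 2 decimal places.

N = 39 tokens, V = 33 types.
TTR = V / N = 33 / 39 = 0.85

0.85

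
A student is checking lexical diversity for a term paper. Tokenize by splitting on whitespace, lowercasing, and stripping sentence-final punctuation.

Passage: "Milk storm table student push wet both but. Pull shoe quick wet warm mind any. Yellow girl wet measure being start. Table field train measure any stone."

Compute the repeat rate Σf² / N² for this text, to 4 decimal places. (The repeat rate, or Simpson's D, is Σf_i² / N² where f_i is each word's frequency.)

Frequencies: wet:3, table:2, any:2, measure:2, milk:1, storm:1, student:1, push:1, both:1, but:1, pull:1, shoe:1, quick:1, warm:1, mind:1, yellow:1, girl:1, being:1, start:1, field:1, … (2 more, each freq 1)
Σf² = 39; N² = 729
Repeat rate = 39 / 729 = 0.0535

0.0535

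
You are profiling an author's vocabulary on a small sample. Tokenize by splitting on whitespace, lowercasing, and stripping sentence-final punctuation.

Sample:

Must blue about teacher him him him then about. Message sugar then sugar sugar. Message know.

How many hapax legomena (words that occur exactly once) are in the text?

4

Frequencies: him:3, sugar:3, about:2, then:2, message:2, must:1, blue:1, teacher:1, know:1
Hapax (freq=1): blue, know, must, teacher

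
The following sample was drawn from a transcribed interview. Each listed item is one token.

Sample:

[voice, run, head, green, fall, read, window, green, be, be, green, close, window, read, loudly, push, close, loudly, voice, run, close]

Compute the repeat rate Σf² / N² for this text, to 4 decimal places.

Frequencies: green:3, close:3, voice:2, run:2, read:2, window:2, be:2, loudly:2, head:1, fall:1, push:1
Σf² = 45; N² = 441
Repeat rate = 45 / 441 = 0.1020

0.1020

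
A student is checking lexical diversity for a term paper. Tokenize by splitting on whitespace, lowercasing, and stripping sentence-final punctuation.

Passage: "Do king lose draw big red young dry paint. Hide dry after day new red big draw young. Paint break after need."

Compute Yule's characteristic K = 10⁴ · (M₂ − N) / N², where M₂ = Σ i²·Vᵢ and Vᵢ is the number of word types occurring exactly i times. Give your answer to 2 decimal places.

289.26

Frequencies: draw:2, big:2, red:2, young:2, dry:2, paint:2, after:2, do:1, king:1, lose:1, hide:1, day:1, new:1, break:1, need:1
N = 22. Frequency spectrum: V_1=8, V_2=7
M₂ = 1²·8 + 2²·7 = 36
K = 10000 × (36 − 22) / 22² = 289.26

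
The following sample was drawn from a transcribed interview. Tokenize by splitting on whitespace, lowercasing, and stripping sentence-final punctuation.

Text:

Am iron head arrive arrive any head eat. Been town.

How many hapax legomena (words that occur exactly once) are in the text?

6

Frequencies: head:2, arrive:2, am:1, iron:1, any:1, eat:1, been:1, town:1
Hapax (freq=1): am, any, been, eat, iron, town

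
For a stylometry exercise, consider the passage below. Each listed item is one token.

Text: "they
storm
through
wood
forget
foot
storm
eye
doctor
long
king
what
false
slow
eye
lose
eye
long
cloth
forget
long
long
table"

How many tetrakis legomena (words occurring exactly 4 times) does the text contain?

1

Frequencies: long:4, eye:3, storm:2, forget:2, they:1, through:1, wood:1, foot:1, doctor:1, king:1, what:1, false:1, slow:1, lose:1, cloth:1, table:1
Words with frequency 4: long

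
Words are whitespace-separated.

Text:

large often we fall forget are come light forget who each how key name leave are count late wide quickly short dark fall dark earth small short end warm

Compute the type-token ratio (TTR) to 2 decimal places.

N = 29 tokens, V = 24 types.
TTR = V / N = 24 / 29 = 0.83

0.83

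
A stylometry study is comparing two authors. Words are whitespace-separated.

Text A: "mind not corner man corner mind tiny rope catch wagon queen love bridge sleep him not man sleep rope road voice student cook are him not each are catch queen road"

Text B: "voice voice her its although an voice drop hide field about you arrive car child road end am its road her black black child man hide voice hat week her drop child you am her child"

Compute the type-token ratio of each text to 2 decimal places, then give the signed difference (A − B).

0.05

TTR(A) = 19/31 = 0.61
TTR(B) = 20/36 = 0.56
Difference = 0.61 − 0.56 = 0.05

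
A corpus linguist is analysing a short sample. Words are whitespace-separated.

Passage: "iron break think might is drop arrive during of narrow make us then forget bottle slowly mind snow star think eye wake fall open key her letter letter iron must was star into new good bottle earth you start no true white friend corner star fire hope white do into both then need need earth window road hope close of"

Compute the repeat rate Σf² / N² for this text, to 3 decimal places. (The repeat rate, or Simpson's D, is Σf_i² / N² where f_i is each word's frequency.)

Frequencies: star:3, iron:2, think:2, of:2, then:2, bottle:2, letter:2, into:2, earth:2, white:2, hope:2, need:2, break:1, might:1, is:1, drop:1, arrive:1, during:1, narrow:1, make:1, … (27 more, each freq 1)
Σf² = 88; N² = 3600
Repeat rate = 88 / 3600 = 0.024

0.024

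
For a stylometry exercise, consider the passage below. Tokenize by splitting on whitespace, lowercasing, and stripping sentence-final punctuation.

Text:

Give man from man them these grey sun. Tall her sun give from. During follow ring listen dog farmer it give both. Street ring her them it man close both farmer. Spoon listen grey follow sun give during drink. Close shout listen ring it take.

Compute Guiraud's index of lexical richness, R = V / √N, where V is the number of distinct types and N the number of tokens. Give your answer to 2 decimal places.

3.43

N = 45, V = 23.
√N = 6.708204
R = 23 / 6.708204 = 3.43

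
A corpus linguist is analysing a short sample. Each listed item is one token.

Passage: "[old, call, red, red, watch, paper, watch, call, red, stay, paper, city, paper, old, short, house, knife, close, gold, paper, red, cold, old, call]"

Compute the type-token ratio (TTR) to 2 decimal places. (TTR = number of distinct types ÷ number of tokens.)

0.54

N = 24 tokens, V = 13 types.
TTR = V / N = 13 / 24 = 0.54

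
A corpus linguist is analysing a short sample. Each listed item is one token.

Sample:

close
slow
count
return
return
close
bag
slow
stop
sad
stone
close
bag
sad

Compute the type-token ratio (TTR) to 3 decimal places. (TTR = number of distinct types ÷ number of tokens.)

N = 14 tokens, V = 8 types.
TTR = V / N = 8 / 14 = 0.571

0.571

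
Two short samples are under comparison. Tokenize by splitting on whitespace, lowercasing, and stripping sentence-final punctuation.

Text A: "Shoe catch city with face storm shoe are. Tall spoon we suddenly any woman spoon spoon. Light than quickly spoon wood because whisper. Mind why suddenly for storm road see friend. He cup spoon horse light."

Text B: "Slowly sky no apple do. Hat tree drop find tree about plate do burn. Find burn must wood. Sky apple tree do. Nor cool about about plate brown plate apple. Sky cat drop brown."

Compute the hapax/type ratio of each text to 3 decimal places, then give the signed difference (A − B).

A: hapax=23, V=28, ratio=0.821
B: hapax=8, V=18, ratio=0.444
Difference = 0.821 − 0.444 = 0.377

0.377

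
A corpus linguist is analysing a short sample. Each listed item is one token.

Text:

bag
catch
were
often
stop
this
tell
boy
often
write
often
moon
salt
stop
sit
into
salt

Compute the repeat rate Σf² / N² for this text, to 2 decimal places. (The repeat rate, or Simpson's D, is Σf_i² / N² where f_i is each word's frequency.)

0.09

Frequencies: often:3, stop:2, salt:2, bag:1, catch:1, were:1, this:1, tell:1, boy:1, write:1, moon:1, sit:1, into:1
Σf² = 27; N² = 289
Repeat rate = 27 / 289 = 0.09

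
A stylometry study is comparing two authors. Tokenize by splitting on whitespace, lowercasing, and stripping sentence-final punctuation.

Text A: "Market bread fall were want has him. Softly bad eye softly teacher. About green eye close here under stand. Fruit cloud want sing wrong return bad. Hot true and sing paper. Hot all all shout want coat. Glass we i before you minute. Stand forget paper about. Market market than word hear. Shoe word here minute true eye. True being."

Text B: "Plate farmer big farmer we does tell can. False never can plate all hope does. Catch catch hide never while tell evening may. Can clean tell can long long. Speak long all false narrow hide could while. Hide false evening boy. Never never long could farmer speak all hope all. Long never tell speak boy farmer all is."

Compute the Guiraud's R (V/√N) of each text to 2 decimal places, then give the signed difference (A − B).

2.27

A: V=41, N=60, R=5.29
B: V=23, N=58, R=3.02
Difference = 5.29 − 3.02 = 2.27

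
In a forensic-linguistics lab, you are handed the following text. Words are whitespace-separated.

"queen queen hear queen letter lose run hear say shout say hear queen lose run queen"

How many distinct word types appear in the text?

7

Distinct types: {hear, letter, lose, queen, run, say, shout}
V = 7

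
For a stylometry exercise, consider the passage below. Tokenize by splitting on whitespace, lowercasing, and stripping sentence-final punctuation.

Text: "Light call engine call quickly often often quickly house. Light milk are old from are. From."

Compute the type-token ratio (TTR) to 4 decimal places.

N = 16 tokens, V = 10 types.
TTR = V / N = 10 / 16 = 0.6250

0.6250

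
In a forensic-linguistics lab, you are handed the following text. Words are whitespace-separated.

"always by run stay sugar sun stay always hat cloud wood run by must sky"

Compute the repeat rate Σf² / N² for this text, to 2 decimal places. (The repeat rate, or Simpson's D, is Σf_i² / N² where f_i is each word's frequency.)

Frequencies: always:2, by:2, run:2, stay:2, sugar:1, sun:1, hat:1, cloud:1, wood:1, must:1, sky:1
Σf² = 23; N² = 225
Repeat rate = 23 / 225 = 0.10

0.10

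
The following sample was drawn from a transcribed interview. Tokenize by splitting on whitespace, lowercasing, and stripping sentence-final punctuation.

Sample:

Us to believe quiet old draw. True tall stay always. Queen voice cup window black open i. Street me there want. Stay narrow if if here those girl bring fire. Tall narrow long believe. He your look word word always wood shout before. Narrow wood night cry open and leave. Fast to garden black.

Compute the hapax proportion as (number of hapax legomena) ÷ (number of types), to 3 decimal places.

0.738

Frequencies: narrow:3, to:2, believe:2, tall:2, stay:2, always:2, black:2, open:2, if:2, word:2, wood:2, us:1, quiet:1, old:1, draw:1, true:1, queen:1, voice:1, cup:1, window:1, … (22 more, each freq 1)
Hapax count = 31; type count = 42.
Ratio = 31 / 42 = 0.738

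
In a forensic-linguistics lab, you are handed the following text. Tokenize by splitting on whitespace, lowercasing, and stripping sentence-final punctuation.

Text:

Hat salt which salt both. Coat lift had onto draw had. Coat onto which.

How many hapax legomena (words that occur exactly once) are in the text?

4

Frequencies: salt:2, which:2, coat:2, had:2, onto:2, hat:1, both:1, lift:1, draw:1
Hapax (freq=1): both, draw, hat, lift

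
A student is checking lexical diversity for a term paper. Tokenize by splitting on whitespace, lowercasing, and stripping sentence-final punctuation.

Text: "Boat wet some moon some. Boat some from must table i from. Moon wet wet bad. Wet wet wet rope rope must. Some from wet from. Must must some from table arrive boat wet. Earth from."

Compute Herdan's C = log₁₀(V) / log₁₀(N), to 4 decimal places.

0.6934

N = 36, V = 12.
log₁₀(V) = 1.079181, log₁₀(N) = 1.556303
C = 1.079181 / 1.556303 = 0.6934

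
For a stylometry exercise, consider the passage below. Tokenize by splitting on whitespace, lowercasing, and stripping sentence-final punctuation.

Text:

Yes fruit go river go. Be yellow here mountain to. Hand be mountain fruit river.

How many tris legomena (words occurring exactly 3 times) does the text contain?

0

Frequencies: fruit:2, go:2, river:2, be:2, mountain:2, yes:1, yellow:1, here:1, to:1, hand:1
Words with frequency 3: (none)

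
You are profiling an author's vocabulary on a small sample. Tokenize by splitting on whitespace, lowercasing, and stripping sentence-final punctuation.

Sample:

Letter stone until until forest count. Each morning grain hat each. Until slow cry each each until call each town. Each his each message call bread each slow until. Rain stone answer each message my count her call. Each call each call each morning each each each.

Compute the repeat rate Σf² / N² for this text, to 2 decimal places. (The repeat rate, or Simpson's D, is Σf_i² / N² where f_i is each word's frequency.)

0.14

Frequencies: each:15, until:5, call:5, stone:2, count:2, morning:2, slow:2, message:2, letter:1, forest:1, grain:1, hat:1, cry:1, town:1, his:1, bread:1, rain:1, answer:1, my:1, her:1
Σf² = 307; N² = 2209
Repeat rate = 307 / 2209 = 0.14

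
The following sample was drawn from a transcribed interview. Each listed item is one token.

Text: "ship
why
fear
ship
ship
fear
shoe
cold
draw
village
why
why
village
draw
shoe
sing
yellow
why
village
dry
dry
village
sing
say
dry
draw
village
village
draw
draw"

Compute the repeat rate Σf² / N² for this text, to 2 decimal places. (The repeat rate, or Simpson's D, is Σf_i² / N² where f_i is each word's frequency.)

0.12

Frequencies: village:6, draw:5, why:4, ship:3, dry:3, fear:2, shoe:2, sing:2, cold:1, yellow:1, say:1
Σf² = 110; N² = 900
Repeat rate = 110 / 900 = 0.12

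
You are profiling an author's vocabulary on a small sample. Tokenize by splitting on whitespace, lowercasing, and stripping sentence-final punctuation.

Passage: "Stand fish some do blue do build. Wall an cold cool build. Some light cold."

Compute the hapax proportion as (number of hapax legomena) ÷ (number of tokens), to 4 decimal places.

Frequencies: some:2, do:2, build:2, cold:2, stand:1, fish:1, blue:1, wall:1, an:1, cool:1, light:1
Hapax count = 7; token count = 15.
Ratio = 7 / 15 = 0.4667

0.4667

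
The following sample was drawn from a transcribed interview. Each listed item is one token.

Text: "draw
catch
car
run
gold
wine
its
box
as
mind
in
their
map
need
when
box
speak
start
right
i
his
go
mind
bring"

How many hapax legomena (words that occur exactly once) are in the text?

Frequencies: box:2, mind:2, draw:1, catch:1, car:1, run:1, gold:1, wine:1, its:1, as:1, in:1, their:1, map:1, need:1, when:1, speak:1, start:1, right:1, i:1, his:1, … (2 more, each freq 1)
Hapax (freq=1): as, bring, car, catch, draw, go, gold, his, i, in, its, map, need, right, run, speak, start, their, when, wine

20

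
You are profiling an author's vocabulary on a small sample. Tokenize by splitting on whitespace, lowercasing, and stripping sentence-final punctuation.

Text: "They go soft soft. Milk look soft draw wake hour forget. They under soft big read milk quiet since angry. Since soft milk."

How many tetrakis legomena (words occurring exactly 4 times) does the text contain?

0

Frequencies: soft:5, milk:3, they:2, since:2, go:1, look:1, draw:1, wake:1, hour:1, forget:1, under:1, big:1, read:1, quiet:1, angry:1
Words with frequency 4: (none)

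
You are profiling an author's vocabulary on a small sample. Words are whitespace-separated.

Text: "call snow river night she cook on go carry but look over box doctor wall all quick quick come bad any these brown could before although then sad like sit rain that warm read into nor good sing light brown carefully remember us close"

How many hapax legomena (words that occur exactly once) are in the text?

40

Frequencies: quick:2, brown:2, call:1, snow:1, river:1, night:1, she:1, cook:1, on:1, go:1, carry:1, but:1, look:1, over:1, box:1, doctor:1, wall:1, all:1, come:1, bad:1, … (22 more, each freq 1)
Hapax (freq=1): all, although, any, bad, before, box, but, call, carefully, carry, close, come, cook, could, doctor, go, good, into, light, like, look, night, nor, on, over, rain, read, remember, river, sad, she, sing, sit, snow, that, then, these, us, wall, warm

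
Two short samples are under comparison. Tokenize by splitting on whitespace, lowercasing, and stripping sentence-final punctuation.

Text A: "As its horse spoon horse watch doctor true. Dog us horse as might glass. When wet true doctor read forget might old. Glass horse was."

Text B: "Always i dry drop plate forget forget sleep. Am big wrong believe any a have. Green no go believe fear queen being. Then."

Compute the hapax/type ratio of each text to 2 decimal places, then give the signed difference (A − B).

-0.25

A: hapax=11, V=17, ratio=0.65
B: hapax=19, V=21, ratio=0.90
Difference = 0.65 − 0.90 = -0.25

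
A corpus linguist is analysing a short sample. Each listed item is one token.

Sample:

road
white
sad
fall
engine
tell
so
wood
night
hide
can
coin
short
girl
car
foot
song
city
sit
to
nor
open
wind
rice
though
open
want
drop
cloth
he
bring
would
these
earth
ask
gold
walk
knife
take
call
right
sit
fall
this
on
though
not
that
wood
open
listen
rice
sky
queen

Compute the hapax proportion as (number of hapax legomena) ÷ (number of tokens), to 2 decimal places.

Frequencies: open:3, fall:2, wood:2, sit:2, rice:2, though:2, road:1, white:1, sad:1, engine:1, tell:1, so:1, night:1, hide:1, can:1, coin:1, short:1, girl:1, car:1, foot:1, … (27 more, each freq 1)
Hapax count = 41; token count = 54.
Ratio = 41 / 54 = 0.76

0.76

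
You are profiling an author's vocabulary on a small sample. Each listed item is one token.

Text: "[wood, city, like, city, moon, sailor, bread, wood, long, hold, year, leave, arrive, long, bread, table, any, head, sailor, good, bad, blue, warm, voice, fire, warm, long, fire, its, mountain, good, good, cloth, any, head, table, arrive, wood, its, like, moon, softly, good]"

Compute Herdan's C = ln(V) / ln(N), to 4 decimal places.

0.8450

N = 43, V = 24.
ln(V) = 3.178054, ln(N) = 3.761200
C = 3.178054 / 3.761200 = 0.8450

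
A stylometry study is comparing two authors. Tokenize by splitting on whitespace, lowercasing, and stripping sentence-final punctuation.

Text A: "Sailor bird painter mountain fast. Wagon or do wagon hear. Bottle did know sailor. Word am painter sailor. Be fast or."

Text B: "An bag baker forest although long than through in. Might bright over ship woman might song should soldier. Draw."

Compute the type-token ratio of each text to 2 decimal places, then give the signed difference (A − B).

TTR(A) = 15/21 = 0.71
TTR(B) = 18/19 = 0.95
Difference = 0.71 − 0.95 = -0.24

-0.24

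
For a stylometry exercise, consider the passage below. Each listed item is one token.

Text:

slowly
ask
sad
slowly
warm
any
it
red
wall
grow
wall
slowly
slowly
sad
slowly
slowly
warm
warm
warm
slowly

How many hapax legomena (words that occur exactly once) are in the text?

5

Frequencies: slowly:7, warm:4, sad:2, wall:2, ask:1, any:1, it:1, red:1, grow:1
Hapax (freq=1): any, ask, grow, it, red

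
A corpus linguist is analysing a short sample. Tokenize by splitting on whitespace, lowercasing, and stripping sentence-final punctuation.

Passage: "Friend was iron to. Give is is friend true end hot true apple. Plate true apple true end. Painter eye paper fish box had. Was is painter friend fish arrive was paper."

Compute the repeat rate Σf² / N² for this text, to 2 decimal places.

0.07

Frequencies: true:4, friend:3, was:3, is:3, end:2, apple:2, painter:2, paper:2, fish:2, iron:1, to:1, give:1, hot:1, plate:1, eye:1, box:1, had:1, arrive:1
Σf² = 72; N² = 1024
Repeat rate = 72 / 1024 = 0.07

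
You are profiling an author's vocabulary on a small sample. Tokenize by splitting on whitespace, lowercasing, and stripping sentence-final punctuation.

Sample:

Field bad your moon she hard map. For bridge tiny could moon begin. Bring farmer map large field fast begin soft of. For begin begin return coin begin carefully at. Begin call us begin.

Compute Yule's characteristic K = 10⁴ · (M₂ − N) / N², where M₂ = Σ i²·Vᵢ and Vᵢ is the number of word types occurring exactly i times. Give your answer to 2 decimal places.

432.53

Frequencies: begin:7, field:2, moon:2, map:2, for:2, bad:1, your:1, she:1, hard:1, bridge:1, tiny:1, could:1, bring:1, farmer:1, large:1, fast:1, soft:1, of:1, return:1, coin:1, … (4 more, each freq 1)
N = 34. Frequency spectrum: V_1=19, V_2=4, V_7=1
M₂ = 1²·19 + 2²·4 + 7²·1 = 84
K = 10000 × (84 − 34) / 34² = 432.53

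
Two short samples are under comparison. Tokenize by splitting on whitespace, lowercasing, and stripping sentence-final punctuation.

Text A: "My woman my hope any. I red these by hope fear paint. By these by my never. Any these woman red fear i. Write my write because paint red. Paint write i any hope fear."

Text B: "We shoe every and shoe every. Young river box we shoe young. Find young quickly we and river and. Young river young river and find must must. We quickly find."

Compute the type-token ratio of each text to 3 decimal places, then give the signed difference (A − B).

0.038

TTR(A) = 13/35 = 0.371
TTR(B) = 10/30 = 0.333
Difference = 0.371 − 0.333 = 0.038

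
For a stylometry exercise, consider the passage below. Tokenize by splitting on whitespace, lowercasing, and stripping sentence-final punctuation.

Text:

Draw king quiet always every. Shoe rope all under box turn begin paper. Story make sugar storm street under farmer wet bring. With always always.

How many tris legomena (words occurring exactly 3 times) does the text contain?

Frequencies: always:3, under:2, draw:1, king:1, quiet:1, every:1, shoe:1, rope:1, all:1, box:1, turn:1, begin:1, paper:1, story:1, make:1, sugar:1, storm:1, street:1, farmer:1, wet:1, … (2 more, each freq 1)
Words with frequency 3: always

1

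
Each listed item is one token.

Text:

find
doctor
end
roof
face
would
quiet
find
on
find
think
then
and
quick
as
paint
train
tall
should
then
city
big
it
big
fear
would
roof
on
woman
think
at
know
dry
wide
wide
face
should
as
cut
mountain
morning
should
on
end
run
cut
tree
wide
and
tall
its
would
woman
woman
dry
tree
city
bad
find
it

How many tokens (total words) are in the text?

60

Tokens: find, doctor, end, roof, face, would, quiet, find, on, find, think, then, and, quick, as, paint, train, tall, should, then, city, big, it, big, fear, would, roof, on, woman, think, at, know, dry, wide, wide, face, should, as, cut, mountain, morning, should, on, end, run, cut, tree, wide, and, tall, its, would, woman, woman, dry, tree, city, bad, find, it
N = 60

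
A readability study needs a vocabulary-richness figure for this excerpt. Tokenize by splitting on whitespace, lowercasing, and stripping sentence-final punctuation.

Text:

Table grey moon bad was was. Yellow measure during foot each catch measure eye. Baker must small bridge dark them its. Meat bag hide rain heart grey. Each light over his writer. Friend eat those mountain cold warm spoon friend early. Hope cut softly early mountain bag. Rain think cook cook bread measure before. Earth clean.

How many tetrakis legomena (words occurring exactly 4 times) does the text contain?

0

Frequencies: measure:3, grey:2, was:2, each:2, bag:2, rain:2, friend:2, mountain:2, early:2, cook:2, table:1, moon:1, bad:1, yellow:1, during:1, foot:1, catch:1, eye:1, baker:1, must:1, … (25 more, each freq 1)
Words with frequency 4: (none)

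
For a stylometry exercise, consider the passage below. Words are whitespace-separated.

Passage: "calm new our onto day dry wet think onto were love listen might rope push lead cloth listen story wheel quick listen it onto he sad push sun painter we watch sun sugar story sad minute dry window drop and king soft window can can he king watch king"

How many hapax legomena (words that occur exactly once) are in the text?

Frequencies: onto:3, listen:3, king:3, dry:2, push:2, story:2, he:2, sad:2, sun:2, watch:2, window:2, can:2, calm:1, new:1, our:1, day:1, wet:1, think:1, were:1, love:1, … (14 more, each freq 1)
Hapax (freq=1): and, calm, cloth, day, drop, it, lead, love, might, minute, new, our, painter, quick, rope, soft, sugar, think, we, were, wet, wheel

22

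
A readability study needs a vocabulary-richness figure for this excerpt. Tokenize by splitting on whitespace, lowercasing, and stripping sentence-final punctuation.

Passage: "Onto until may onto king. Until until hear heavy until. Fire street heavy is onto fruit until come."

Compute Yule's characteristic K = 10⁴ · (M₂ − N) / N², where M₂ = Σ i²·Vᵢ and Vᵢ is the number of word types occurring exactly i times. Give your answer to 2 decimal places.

864.20

Frequencies: until:5, onto:3, heavy:2, may:1, king:1, hear:1, fire:1, street:1, is:1, fruit:1, come:1
N = 18. Frequency spectrum: V_1=8, V_2=1, V_3=1, V_5=1
M₂ = 1²·8 + 2²·1 + 3²·1 + 5²·1 = 46
K = 10000 × (46 − 18) / 18² = 864.20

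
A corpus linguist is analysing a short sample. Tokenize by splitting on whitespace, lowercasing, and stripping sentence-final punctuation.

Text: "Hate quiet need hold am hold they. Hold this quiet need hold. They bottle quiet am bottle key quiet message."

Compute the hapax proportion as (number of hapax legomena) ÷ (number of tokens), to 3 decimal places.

0.200

Frequencies: quiet:4, hold:4, need:2, am:2, they:2, bottle:2, hate:1, this:1, key:1, message:1
Hapax count = 4; token count = 20.
Ratio = 4 / 20 = 0.200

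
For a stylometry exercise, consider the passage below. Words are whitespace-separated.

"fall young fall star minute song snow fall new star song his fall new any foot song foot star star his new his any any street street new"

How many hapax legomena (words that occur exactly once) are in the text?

Frequencies: fall:4, star:4, new:4, song:3, his:3, any:3, foot:2, street:2, young:1, minute:1, snow:1
Hapax (freq=1): minute, snow, young

3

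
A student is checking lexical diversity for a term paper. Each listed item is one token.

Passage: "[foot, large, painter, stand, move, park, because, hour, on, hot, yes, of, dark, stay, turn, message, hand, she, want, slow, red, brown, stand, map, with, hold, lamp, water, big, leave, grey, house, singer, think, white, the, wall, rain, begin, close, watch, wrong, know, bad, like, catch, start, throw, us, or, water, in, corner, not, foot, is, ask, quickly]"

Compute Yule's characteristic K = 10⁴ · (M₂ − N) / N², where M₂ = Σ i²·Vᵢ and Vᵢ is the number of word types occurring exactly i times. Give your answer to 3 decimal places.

17.836

Frequencies: foot:2, stand:2, water:2, large:1, painter:1, move:1, park:1, because:1, hour:1, on:1, hot:1, yes:1, of:1, dark:1, stay:1, turn:1, message:1, hand:1, she:1, want:1, … (35 more, each freq 1)
N = 58. Frequency spectrum: V_1=52, V_2=3
M₂ = 1²·52 + 2²·3 = 64
K = 10000 × (64 − 58) / 58² = 17.836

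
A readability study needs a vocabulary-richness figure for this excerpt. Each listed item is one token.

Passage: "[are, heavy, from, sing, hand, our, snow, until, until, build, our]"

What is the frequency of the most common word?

Frequencies: our:2, until:2, are:1, heavy:1, from:1, sing:1, hand:1, snow:1, build:1
Most common: 'our' with frequency 2.

2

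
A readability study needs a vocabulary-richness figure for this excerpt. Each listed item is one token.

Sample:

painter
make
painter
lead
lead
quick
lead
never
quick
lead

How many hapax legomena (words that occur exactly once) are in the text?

Frequencies: lead:4, painter:2, quick:2, make:1, never:1
Hapax (freq=1): make, never

2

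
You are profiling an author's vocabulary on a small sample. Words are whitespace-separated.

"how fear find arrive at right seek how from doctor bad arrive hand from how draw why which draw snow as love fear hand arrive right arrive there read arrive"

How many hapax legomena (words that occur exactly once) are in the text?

12

Frequencies: arrive:5, how:3, fear:2, right:2, from:2, hand:2, draw:2, find:1, at:1, seek:1, doctor:1, bad:1, why:1, which:1, snow:1, as:1, love:1, there:1, read:1
Hapax (freq=1): as, at, bad, doctor, find, love, read, seek, snow, there, which, why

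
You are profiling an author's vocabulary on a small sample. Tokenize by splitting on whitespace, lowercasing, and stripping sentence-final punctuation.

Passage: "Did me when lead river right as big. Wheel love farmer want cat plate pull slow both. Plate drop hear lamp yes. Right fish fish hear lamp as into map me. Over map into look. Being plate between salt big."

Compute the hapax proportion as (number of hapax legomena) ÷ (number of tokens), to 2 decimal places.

Frequencies: plate:3, me:2, right:2, as:2, big:2, hear:2, lamp:2, fish:2, into:2, map:2, did:1, when:1, lead:1, river:1, wheel:1, love:1, farmer:1, want:1, cat:1, pull:1, … (9 more, each freq 1)
Hapax count = 19; token count = 40.
Ratio = 19 / 40 = 0.48

0.48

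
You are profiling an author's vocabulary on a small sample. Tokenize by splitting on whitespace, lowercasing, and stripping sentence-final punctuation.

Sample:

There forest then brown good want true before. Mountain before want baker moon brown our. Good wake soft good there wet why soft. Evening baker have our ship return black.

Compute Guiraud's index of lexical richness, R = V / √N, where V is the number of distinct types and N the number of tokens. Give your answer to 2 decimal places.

N = 30, V = 21.
√N = 5.477226
R = 21 / 5.477226 = 3.83

3.83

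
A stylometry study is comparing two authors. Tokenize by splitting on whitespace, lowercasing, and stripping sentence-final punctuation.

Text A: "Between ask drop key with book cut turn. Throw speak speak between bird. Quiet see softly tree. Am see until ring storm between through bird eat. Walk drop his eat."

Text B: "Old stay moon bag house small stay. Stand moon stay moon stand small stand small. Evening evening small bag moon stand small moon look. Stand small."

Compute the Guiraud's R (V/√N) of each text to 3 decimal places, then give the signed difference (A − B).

A: V=23, N=30, R=4.199
B: V=9, N=26, R=1.765
Difference = 4.199 − 1.765 = 2.434

2.434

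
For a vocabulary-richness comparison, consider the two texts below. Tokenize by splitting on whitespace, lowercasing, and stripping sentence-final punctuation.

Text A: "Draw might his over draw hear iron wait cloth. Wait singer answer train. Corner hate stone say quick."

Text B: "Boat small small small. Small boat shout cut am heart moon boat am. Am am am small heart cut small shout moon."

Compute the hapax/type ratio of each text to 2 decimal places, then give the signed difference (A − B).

0.88

A: hapax=14, V=16, ratio=0.88
B: hapax=0, V=7, ratio=0.00
Difference = 0.88 − 0.00 = 0.88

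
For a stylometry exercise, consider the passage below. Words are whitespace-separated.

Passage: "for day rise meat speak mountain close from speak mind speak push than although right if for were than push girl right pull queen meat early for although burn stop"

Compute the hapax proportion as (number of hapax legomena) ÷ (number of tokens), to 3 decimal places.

0.467

Frequencies: for:3, speak:3, meat:2, push:2, than:2, although:2, right:2, day:1, rise:1, mountain:1, close:1, from:1, mind:1, if:1, were:1, girl:1, pull:1, queen:1, early:1, burn:1, … (1 more, each freq 1)
Hapax count = 14; token count = 30.
Ratio = 14 / 30 = 0.467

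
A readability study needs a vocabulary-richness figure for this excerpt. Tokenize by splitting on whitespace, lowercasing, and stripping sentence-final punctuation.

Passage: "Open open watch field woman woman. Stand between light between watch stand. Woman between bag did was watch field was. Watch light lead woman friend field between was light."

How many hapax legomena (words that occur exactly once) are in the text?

Frequencies: watch:4, woman:4, between:4, field:3, light:3, was:3, open:2, stand:2, bag:1, did:1, lead:1, friend:1
Hapax (freq=1): bag, did, friend, lead

4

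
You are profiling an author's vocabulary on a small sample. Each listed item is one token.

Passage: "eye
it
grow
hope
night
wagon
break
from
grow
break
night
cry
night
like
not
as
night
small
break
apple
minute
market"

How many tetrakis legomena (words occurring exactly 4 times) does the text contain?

Frequencies: night:4, break:3, grow:2, eye:1, it:1, hope:1, wagon:1, from:1, cry:1, like:1, not:1, as:1, small:1, apple:1, minute:1, market:1
Words with frequency 4: night

1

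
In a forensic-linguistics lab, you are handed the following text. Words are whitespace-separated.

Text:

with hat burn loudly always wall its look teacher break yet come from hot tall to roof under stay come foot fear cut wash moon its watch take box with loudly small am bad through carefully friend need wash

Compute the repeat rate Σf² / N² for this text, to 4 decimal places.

0.0322

Frequencies: with:2, loudly:2, its:2, come:2, wash:2, hat:1, burn:1, always:1, wall:1, look:1, teacher:1, break:1, yet:1, from:1, hot:1, tall:1, to:1, roof:1, under:1, stay:1, … (14 more, each freq 1)
Σf² = 49; N² = 1521
Repeat rate = 49 / 1521 = 0.0322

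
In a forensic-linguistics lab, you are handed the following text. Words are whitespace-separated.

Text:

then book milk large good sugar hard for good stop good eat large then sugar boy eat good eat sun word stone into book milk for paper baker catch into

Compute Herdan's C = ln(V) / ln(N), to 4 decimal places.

0.8498

N = 30, V = 18.
ln(V) = 2.890372, ln(N) = 3.401197
C = 2.890372 / 3.401197 = 0.8498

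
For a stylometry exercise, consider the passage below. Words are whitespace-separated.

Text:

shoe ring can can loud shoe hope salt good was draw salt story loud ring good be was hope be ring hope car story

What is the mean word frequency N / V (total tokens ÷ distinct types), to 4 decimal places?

2.0000

N = 24 tokens, V = 12 types.
Mean frequency = N / V = 24 / 12 = 2.0000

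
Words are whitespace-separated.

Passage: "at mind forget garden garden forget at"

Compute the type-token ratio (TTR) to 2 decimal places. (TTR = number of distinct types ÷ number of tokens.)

N = 7 tokens, V = 4 types.
TTR = V / N = 4 / 7 = 0.57

0.57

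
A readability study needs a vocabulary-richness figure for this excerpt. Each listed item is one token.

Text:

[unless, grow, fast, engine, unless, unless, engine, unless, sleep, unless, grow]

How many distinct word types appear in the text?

5

Distinct types: {engine, fast, grow, sleep, unless}
V = 5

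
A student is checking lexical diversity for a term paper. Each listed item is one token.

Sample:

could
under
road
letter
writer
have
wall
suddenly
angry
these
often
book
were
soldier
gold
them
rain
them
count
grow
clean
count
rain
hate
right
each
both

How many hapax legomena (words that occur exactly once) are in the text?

Frequencies: them:2, rain:2, count:2, could:1, under:1, road:1, letter:1, writer:1, have:1, wall:1, suddenly:1, angry:1, these:1, often:1, book:1, were:1, soldier:1, gold:1, grow:1, clean:1, … (4 more, each freq 1)
Hapax (freq=1): angry, book, both, clean, could, each, gold, grow, hate, have, letter, often, right, road, soldier, suddenly, these, under, wall, were, writer

21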